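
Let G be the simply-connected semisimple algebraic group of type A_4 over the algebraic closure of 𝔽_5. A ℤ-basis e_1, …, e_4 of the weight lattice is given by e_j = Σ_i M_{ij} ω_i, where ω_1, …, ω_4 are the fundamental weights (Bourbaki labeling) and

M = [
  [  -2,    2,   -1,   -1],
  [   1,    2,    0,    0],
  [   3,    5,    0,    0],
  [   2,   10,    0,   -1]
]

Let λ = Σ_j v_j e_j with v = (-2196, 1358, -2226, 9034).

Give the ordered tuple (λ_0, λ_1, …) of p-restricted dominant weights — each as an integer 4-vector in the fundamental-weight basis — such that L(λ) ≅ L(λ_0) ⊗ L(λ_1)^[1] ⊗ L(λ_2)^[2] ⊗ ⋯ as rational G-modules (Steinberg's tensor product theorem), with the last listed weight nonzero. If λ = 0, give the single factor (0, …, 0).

((0, 0, 2, 4), (0, 4, 0, 0), (2, 0, 3, 1), (2, 4, 1, 1))

Converting to the ω-basis (c_i = row i of M dotted with v = (-2196, 1358, -2226, 9034)):
  c_1 = (-2)·(-2196) + (2)·(1358) + (-1)·(-2226) + (-1)·(9034) = 300
  c_2 = (1)·(-2196) + (2)·(1358) + (0)·(-2226) + (0)·(9034) = 520
  c_3 = (3)·(-2196) + (5)·(1358) + (0)·(-2226) + (0)·(9034) = 202
  c_4 = (2)·(-2196) + (10)·(1358) + (0)·(-2226) + (-1)·(9034) = 154
Base-5 expansion of each c_i:
  c_1 = 300 = 0·5^0 + 0·5^1 + 2·5^2 + 2·5^3
  c_2 = 520 = 0·5^0 + 4·5^1 + 0·5^2 + 4·5^3
  c_3 = 202 = 2·5^0 + 0·5^1 + 3·5^2 + 1·5^3
  c_4 = 154 = 4·5^0 + 0·5^1 + 1·5^2 + 1·5^3
p-restricted factor λ_0 = (0, 0, 2, 4)
p-restricted factor λ_1 = (0, 4, 0, 0)
p-restricted factor λ_2 = (2, 0, 3, 1)
p-restricted factor λ_3 = (2, 4, 1, 1)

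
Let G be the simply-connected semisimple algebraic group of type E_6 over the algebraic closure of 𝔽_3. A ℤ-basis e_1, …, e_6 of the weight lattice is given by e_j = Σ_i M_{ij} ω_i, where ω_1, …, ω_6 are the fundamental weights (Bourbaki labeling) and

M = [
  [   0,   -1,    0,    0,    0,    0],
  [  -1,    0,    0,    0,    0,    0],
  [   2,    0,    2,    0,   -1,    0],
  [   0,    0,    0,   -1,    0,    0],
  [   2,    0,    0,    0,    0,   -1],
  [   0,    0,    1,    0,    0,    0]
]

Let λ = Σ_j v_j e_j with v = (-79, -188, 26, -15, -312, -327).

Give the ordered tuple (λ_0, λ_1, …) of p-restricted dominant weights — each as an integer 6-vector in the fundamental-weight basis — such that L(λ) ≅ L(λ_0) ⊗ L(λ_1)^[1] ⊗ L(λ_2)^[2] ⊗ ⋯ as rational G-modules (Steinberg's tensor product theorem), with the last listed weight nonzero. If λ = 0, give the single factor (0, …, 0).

((2, 1, 2, 0, 1, 2), (2, 2, 2, 2, 2, 2), (2, 2, 1, 1, 0, 2), (0, 2, 1, 0, 0, 0), (2, 0, 2, 0, 2, 0))

Converting to the ω-basis (c_i = row i of M dotted with v = (-79, -188, 26, -15, -312, -327)):
  c_1 = (0)·(-79) + (-1)·(-188) + (0)·(26) + (0)·(-15) + (0)·(-312) + (0)·(-327) = 188
  c_2 = (-1)·(-79) + (0)·(-188) + (0)·(26) + (0)·(-15) + (0)·(-312) + (0)·(-327) = 79
  c_3 = (2)·(-79) + (0)·(-188) + (2)·(26) + (0)·(-15) + (-1)·(-312) + (0)·(-327) = 206
  c_4 = (0)·(-79) + (0)·(-188) + (0)·(26) + (-1)·(-15) + (0)·(-312) + (0)·(-327) = 15
  c_5 = (2)·(-79) + (0)·(-188) + (0)·(26) + (0)·(-15) + (0)·(-312) + (-1)·(-327) = 169
  c_6 = (0)·(-79) + (0)·(-188) + (1)·(26) + (0)·(-15) + (0)·(-312) + (0)·(-327) = 26
p = 3; digits c_i = Σ_j d_{ij}·3^j, 0 ≤ d_{ij} < 3:
  c_1 = 188 = 2·3^0 + 2·3^1 + 2·3^2 + 0·3^3 + 2·3^4
  c_2 = 79 = 1·3^0 + 2·3^1 + 2·3^2 + 2·3^3
  c_3 = 206 = 2·3^0 + 2·3^1 + 1·3^2 + 1·3^3 + 2·3^4
  c_4 = 15 = 0·3^0 + 2·3^1 + 1·3^2
  c_5 = 169 = 1·3^0 + 2·3^1 + 0·3^2 + 0·3^3 + 2·3^4
  c_6 = 26 = 2·3^0 + 2·3^1 + 2·3^2
Factor λ_0 = (2, 1, 2, 0, 1, 2)
Factor λ_1 = (2, 2, 2, 2, 2, 2)
Factor λ_2 = (2, 2, 1, 1, 0, 2)
Factor λ_3 = (0, 2, 1, 0, 0, 0)
Factor λ_4 = (2, 0, 2, 0, 2, 0)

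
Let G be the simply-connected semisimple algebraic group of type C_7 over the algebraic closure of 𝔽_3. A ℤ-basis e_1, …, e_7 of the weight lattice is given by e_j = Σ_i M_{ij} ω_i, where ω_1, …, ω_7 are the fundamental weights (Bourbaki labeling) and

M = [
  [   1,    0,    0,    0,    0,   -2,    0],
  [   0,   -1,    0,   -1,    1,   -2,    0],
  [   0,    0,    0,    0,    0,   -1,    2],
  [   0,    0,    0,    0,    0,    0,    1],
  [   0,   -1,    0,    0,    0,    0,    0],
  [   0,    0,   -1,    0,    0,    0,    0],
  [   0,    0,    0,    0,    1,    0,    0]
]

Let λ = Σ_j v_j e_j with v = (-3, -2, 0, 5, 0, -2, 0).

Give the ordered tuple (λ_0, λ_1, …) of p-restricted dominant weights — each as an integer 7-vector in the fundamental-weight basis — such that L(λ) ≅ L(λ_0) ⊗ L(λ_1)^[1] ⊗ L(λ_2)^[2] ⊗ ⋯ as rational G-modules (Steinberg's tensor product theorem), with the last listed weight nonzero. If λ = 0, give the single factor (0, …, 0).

((1, 1, 2, 0, 2, 0, 0),)

ω-coordinates c = M·v, v = (-3, -2, 0, 5, 0, -2, 0):
  c_1 = 1*-3 + 0*-2 + 0*0 + 0*5 + 0*0 + -2*-2 + 0*0 = 1
  c_2 = 0*-3 + -1*-2 + 0*0 + -1*5 + 1*0 + -2*-2 + 0*0 = 1
  c_3 = 0*-3 + 0*-2 + 0*0 + 0*5 + 0*0 + -1*-2 + 2*0 = 2
  c_4 = 0*-3 + 0*-2 + 0*0 + 0*5 + 0*0 + 0*-2 + 1*0 = 0
  c_5 = 0*-3 + -1*-2 + 0*0 + 0*5 + 0*0 + 0*-2 + 0*0 = 2
  c_6 = 0*-3 + 0*-2 + -1*0 + 0*5 + 0*0 + 0*-2 + 0*0 = 0
  c_7 = 0*-3 + 0*-2 + 0*0 + 0*5 + 1*0 + 0*-2 + 0*0 = 0
p = 3; digits c_i = Σ_j d_{ij}·3^j, 0 ≤ d_{ij} < 3:
  c_1 = 1 = 1·3^0
  c_2 = 1 = 1·3^0
  c_3 = 2 = 2·3^0
  c_4 = 0
  c_5 = 2 = 2·3^0
  c_6 = 0
  c_7 = 0
Factor λ_0 = (1, 1, 2, 0, 2, 0, 0)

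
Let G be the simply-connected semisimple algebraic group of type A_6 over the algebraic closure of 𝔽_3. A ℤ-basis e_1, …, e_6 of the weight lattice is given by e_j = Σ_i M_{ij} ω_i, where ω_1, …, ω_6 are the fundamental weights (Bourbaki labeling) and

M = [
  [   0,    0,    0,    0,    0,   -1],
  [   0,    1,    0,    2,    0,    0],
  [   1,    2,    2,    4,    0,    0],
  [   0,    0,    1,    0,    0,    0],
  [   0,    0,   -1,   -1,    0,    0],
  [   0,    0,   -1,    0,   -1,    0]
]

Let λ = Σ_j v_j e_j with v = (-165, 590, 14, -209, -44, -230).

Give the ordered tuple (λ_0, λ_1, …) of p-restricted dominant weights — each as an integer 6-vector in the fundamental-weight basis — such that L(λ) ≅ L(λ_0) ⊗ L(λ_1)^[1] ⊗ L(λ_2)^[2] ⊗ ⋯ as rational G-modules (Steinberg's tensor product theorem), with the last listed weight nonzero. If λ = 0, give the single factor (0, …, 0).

Change of basis e → ω: c = M·v where v = (-165, 590, 14, -209, -44, -230):
  c_1 = 0*-165 + 0*590 + 0*14 + 0*-209 + 0*-44 + -1*-230 = 230
  c_2 = 0*-165 + 1*590 + 0*14 + 2*-209 + 0*-44 + 0*-230 = 172
  c_3 = 1*-165 + 2*590 + 2*14 + 4*-209 + 0*-44 + 0*-230 = 207
  c_4 = 0*-165 + 0*590 + 1*14 + 0*-209 + 0*-44 + 0*-230 = 14
  c_5 = 0*-165 + 0*590 + -1*14 + -1*-209 + 0*-44 + 0*-230 = 195
  c_6 = 0*-165 + 0*590 + -1*14 + 0*-209 + -1*-44 + 0*-230 = 30
Expand coordinatewise in base 3:
  c_1 = 230 = 2·3^0 + 1·3^1 + 1·3^2 + 2·3^3 + 2·3^4
  c_2 = 172 = 1·3^0 + 0·3^1 + 1·3^2 + 0·3^3 + 2·3^4
  c_3 = 207 = 0·3^0 + 0·3^1 + 2·3^2 + 1·3^3 + 2·3^4
  c_4 = 14 = 2·3^0 + 1·3^1 + 1·3^2
  c_5 = 195 = 0·3^0 + 2·3^1 + 0·3^2 + 1·3^3 + 2·3^4
  c_6 = 30 = 0·3^0 + 1·3^1 + 0·3^2 + 1·3^3
Factor λ_0 = (2, 1, 0, 2, 0, 0)
Factor λ_1 = (1, 0, 0, 1, 2, 1)
Factor λ_2 = (1, 1, 2, 1, 0, 0)
Factor λ_3 = (2, 0, 1, 0, 1, 1)
Factor λ_4 = (2, 2, 2, 0, 2, 0)

((2, 1, 0, 2, 0, 0), (1, 0, 0, 1, 2, 1), (1, 1, 2, 1, 0, 0), (2, 0, 1, 0, 1, 1), (2, 2, 2, 0, 2, 0))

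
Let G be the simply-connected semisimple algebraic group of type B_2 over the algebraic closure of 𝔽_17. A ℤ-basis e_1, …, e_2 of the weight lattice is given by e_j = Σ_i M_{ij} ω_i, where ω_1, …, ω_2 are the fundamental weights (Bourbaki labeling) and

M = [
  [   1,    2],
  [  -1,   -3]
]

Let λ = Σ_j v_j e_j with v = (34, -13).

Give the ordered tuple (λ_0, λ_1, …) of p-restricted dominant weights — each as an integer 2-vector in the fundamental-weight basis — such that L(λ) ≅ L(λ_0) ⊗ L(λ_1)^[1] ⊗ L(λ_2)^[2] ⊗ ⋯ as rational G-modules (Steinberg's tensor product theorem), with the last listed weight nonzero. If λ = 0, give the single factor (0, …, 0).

ω-coordinates c = M·v, v = (34, -13):
  c_1 = (1)·(34) + (2)·(-13) = 8
  c_2 = (-1)·(34) + (-3)·(-13) = 5
Expand coordinatewise in base 17:
  c_1 = 8 = 8·17^0
  c_2 = 5 = 5·17^0
Factor λ_0 = (8, 5)

((8, 5),)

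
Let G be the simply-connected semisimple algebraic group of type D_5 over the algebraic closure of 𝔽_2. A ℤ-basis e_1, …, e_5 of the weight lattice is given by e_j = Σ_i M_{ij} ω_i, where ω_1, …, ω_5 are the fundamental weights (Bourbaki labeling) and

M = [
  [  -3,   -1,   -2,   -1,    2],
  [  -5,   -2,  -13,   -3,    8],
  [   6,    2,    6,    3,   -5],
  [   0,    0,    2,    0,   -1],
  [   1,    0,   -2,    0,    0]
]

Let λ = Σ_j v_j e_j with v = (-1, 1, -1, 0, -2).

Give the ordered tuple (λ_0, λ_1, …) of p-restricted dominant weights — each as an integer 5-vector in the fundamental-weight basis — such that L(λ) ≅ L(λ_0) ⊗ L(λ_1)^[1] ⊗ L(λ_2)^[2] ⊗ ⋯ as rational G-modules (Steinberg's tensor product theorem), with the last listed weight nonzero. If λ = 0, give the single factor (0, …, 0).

ω-coordinates c = M·v, v = (-1, 1, -1, 0, -2):
  c_1 = (-3)·(-1) + (-1)·(1) + (-2)·(-1) + (-1)·(0) + (2)·(-2) = 0
  c_2 = (-5)·(-1) + (-2)·(1) + (-13)·(-1) + (-3)·(0) + (8)·(-2) = 0
  c_3 = (6)·(-1) + (2)·(1) + (6)·(-1) + (3)·(0) + (-5)·(-2) = 0
  c_4 = (0)·(-1) + (0)·(1) + (2)·(-1) + (0)·(0) + (-1)·(-2) = 0
  c_5 = (1)·(-1) + (0)·(1) + (-2)·(-1) + (0)·(0) + (0)·(-2) = 1
Writing each c_i in base p = 2:
  c_1 = 0
  c_2 = 0
  c_3 = 0
  c_4 = 0
  c_5 = 1 = 1·2^0
p-restricted factor λ_0 = (0, 0, 0, 0, 1)

((0, 0, 0, 0, 1),)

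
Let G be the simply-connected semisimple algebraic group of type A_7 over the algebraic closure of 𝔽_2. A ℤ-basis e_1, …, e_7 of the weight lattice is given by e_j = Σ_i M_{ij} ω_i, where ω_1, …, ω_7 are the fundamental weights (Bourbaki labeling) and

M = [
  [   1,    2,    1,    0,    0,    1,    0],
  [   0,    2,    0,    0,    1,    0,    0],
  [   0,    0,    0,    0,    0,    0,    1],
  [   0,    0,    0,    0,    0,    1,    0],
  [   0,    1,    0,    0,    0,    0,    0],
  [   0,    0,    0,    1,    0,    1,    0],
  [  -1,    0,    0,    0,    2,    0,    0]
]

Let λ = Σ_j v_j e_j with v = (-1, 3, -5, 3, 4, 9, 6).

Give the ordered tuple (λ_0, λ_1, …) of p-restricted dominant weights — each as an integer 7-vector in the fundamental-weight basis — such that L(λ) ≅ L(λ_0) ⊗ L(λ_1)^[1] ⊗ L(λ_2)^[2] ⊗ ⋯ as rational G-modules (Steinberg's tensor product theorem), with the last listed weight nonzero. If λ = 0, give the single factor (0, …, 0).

((1, 0, 0, 1, 1, 0, 1), (0, 1, 1, 0, 1, 0, 0), (0, 0, 1, 0, 0, 1, 0), (1, 1, 0, 1, 0, 1, 1))

Compute c_i = Σ_j M_{ij} v_j with v = (-1, 3, -5, 3, 4, 9, 6):
  c_1 = (1)·(-1) + (2)·(3) + (1)·(-5) + (0)·(3) + (0)·(4) + (1)·(9) + (0)·(6) = 9
  c_2 = (0)·(-1) + (2)·(3) + (0)·(-5) + (0)·(3) + (1)·(4) + (0)·(9) + (0)·(6) = 10
  c_3 = (0)·(-1) + (0)·(3) + (0)·(-5) + (0)·(3) + (0)·(4) + (0)·(9) + (1)·(6) = 6
  c_4 = (0)·(-1) + (0)·(3) + (0)·(-5) + (0)·(3) + (0)·(4) + (1)·(9) + (0)·(6) = 9
  c_5 = (0)·(-1) + (1)·(3) + (0)·(-5) + (0)·(3) + (0)·(4) + (0)·(9) + (0)·(6) = 3
  c_6 = (0)·(-1) + (0)·(3) + (0)·(-5) + (1)·(3) + (0)·(4) + (1)·(9) + (0)·(6) = 12
  c_7 = (-1)·(-1) + (0)·(3) + (0)·(-5) + (0)·(3) + (2)·(4) + (0)·(9) + (0)·(6) = 9
p = 2; digits c_i = Σ_j d_{ij}·2^j, 0 ≤ d_{ij} < 2:
  c_1 = 9 = 1·2^0 + 0·2^1 + 0·2^2 + 1·2^3
  c_2 = 10 = 0·2^0 + 1·2^1 + 0·2^2 + 1·2^3
  c_3 = 6 = 0·2^0 + 1·2^1 + 1·2^2
  c_4 = 9 = 1·2^0 + 0·2^1 + 0·2^2 + 1·2^3
  c_5 = 3 = 1·2^0 + 1·2^1
  c_6 = 12 = 0·2^0 + 0·2^1 + 1·2^2 + 1·2^3
  c_7 = 9 = 1·2^0 + 0·2^1 + 0·2^2 + 1·2^3
λ_0 = (1, 0, 0, 1, 1, 0, 1)
λ_1 = (0, 1, 1, 0, 1, 0, 0)
λ_2 = (0, 0, 1, 0, 0, 1, 0)
λ_3 = (1, 1, 0, 1, 0, 1, 1)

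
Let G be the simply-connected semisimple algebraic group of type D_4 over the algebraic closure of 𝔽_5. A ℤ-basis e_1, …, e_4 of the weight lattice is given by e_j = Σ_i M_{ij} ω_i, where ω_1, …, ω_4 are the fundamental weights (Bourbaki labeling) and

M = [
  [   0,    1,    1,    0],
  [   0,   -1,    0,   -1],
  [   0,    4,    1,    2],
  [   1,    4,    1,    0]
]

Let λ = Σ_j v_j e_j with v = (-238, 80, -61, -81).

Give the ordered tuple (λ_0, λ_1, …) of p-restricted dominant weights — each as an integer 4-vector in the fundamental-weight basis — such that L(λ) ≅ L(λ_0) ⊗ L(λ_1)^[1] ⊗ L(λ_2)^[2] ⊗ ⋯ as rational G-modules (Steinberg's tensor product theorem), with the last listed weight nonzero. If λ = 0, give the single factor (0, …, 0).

Change of basis e → ω: c = M·v where v = (-238, 80, -61, -81):
  c_1 = 0*-238 + 1*80 + 1*-61 + 0*-81 = 19
  c_2 = 0*-238 + -1*80 + 0*-61 + -1*-81 = 1
  c_3 = 0*-238 + 4*80 + 1*-61 + 2*-81 = 97
  c_4 = 1*-238 + 4*80 + 1*-61 + 0*-81 = 21
Base-5 expansion of each c_i:
  c_1 = 19 = 4·5^0 + 3·5^1
  c_2 = 1 = 1·5^0
  c_3 = 97 = 2·5^0 + 4·5^1 + 3·5^2
  c_4 = 21 = 1·5^0 + 4·5^1
λ_0 = (4, 1, 2, 1)
λ_1 = (3, 0, 4, 4)
λ_2 = (0, 0, 3, 0)

((4, 1, 2, 1), (3, 0, 4, 4), (0, 0, 3, 0))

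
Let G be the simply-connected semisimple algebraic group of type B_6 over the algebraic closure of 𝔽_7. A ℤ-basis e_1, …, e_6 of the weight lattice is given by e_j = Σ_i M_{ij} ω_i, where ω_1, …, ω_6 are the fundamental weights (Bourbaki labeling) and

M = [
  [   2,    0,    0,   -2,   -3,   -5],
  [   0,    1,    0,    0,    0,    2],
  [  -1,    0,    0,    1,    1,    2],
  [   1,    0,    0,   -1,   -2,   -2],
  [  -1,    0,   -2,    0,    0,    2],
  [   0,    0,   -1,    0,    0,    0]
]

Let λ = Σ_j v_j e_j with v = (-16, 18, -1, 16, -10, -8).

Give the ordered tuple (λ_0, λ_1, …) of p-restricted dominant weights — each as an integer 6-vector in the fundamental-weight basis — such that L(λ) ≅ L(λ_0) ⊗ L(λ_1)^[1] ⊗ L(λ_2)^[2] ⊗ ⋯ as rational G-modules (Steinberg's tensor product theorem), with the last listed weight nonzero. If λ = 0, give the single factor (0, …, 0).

((6, 2, 6, 4, 2, 1),)

Compute c_i = Σ_j M_{ij} v_j with v = (-16, 18, -1, 16, -10, -8):
  c_1 = (2)·(-16) + (0)·(18) + (0)·(-1) + (-2)·(16) + (-3)·(-10) + (-5)·(-8) = 6
  c_2 = (0)·(-16) + (1)·(18) + (0)·(-1) + (0)·(16) + (0)·(-10) + (2)·(-8) = 2
  c_3 = (-1)·(-16) + (0)·(18) + (0)·(-1) + (1)·(16) + (1)·(-10) + (2)·(-8) = 6
  c_4 = (1)·(-16) + (0)·(18) + (0)·(-1) + (-1)·(16) + (-2)·(-10) + (-2)·(-8) = 4
  c_5 = (-1)·(-16) + (0)·(18) + (-2)·(-1) + (0)·(16) + (0)·(-10) + (2)·(-8) = 2
  c_6 = (0)·(-16) + (0)·(18) + (-1)·(-1) + (0)·(16) + (0)·(-10) + (0)·(-8) = 1
p = 7; digits c_i = Σ_j d_{ij}·7^j, 0 ≤ d_{ij} < 7:
  c_1 = 6 = 6·7^0
  c_2 = 2 = 2·7^0
  c_3 = 6 = 6·7^0
  c_4 = 4 = 4·7^0
  c_5 = 2 = 2·7^0
  c_6 = 1 = 1·7^0
p-restricted factor λ_0 = (6, 2, 6, 4, 2, 1)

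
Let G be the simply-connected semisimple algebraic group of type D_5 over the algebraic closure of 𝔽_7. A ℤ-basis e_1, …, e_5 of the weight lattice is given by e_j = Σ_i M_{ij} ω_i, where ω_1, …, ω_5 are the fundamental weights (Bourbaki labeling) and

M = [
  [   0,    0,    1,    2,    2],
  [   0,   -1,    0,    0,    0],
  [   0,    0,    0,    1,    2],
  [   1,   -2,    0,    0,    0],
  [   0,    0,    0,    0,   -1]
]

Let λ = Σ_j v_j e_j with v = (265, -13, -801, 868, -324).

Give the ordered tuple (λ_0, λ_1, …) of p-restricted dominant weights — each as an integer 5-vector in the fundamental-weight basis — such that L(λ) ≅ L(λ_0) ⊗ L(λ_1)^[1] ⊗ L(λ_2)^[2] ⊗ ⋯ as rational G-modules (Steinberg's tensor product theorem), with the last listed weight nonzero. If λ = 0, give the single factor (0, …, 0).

((0, 6, 3, 4, 2), (6, 1, 3, 6, 4), (5, 0, 4, 5, 6))

Converting to the ω-basis (c_i = row i of M dotted with v = (265, -13, -801, 868, -324)):
  c_1 = 0·265 + (0)·(-13) + (1)·(-801) + 2·868 + (2)·(-324) = 287
  c_2 = 0·265 + (-1)·(-13) + (0)·(-801) + 0·868 + (0)·(-324) = 13
  c_3 = 0·265 + (0)·(-13) + (0)·(-801) + 1·868 + (2)·(-324) = 220
  c_4 = 1·265 + (-2)·(-13) + (0)·(-801) + 0·868 + (0)·(-324) = 291
  c_5 = 0·265 + (0)·(-13) + (0)·(-801) + 0·868 + (-1)·(-324) = 324
Writing each c_i in base p = 7:
  c_1 = 287 = 0·7^0 + 6·7^1 + 5·7^2
  c_2 = 13 = 6·7^0 + 1·7^1
  c_3 = 220 = 3·7^0 + 3·7^1 + 4·7^2
  c_4 = 291 = 4·7^0 + 6·7^1 + 5·7^2
  c_5 = 324 = 2·7^0 + 4·7^1 + 6·7^2
p-restricted factor λ_0 = (0, 6, 3, 4, 2)
p-restricted factor λ_1 = (6, 1, 3, 6, 4)
p-restricted factor λ_2 = (5, 0, 4, 5, 6)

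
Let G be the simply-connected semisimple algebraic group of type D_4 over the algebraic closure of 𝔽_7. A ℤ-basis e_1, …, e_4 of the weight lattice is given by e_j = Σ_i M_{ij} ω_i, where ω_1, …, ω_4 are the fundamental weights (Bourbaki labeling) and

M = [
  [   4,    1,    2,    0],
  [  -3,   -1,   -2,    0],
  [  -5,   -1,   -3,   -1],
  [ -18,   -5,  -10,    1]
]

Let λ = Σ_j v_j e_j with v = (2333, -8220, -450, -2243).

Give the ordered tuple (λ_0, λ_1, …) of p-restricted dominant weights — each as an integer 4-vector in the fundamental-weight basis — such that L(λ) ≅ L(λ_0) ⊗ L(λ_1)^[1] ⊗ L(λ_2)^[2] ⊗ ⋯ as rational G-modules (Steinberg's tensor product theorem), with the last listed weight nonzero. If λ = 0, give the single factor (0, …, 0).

((2, 0, 1, 5), (2, 2, 0, 5), (4, 1, 3, 6), (0, 6, 0, 3))

Change of basis e → ω: c = M·v where v = (2333, -8220, -450, -2243):
  c_1 = 4*2333 + 1*-8220 + 2*-450 + 0*-2243 = 212
  c_2 = -3*2333 + -1*-8220 + -2*-450 + 0*-2243 = 2121
  c_3 = -5*2333 + -1*-8220 + -3*-450 + -1*-2243 = 148
  c_4 = -18*2333 + -5*-8220 + -10*-450 + 1*-2243 = 1363
Base-7 expansion of each c_i:
  c_1 = 212 = 2·7^0 + 2·7^1 + 4·7^2
  c_2 = 2121 = 0·7^0 + 2·7^1 + 1·7^2 + 6·7^3
  c_3 = 148 = 1·7^0 + 0·7^1 + 3·7^2
  c_4 = 1363 = 5·7^0 + 5·7^1 + 6·7^2 + 3·7^3
p-restricted factor λ_0 = (2, 0, 1, 5)
p-restricted factor λ_1 = (2, 2, 0, 5)
p-restricted factor λ_2 = (4, 1, 3, 6)
p-restricted factor λ_3 = (0, 6, 0, 3)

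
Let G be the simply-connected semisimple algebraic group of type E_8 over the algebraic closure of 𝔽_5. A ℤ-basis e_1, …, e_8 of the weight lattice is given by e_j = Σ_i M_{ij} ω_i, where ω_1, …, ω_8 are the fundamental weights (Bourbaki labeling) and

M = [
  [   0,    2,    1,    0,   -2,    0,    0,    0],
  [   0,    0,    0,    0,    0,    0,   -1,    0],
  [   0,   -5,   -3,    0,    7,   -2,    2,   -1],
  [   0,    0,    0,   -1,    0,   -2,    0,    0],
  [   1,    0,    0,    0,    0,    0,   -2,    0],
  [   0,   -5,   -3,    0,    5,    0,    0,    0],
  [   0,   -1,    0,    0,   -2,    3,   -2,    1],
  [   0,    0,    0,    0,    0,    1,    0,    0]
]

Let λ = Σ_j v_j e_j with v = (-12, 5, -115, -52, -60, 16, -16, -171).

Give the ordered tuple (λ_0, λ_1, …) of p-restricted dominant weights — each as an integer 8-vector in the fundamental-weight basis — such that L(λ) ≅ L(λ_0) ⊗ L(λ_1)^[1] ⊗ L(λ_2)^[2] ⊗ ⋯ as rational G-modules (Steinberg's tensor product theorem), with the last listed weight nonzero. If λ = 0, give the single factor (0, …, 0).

((0, 1, 2, 0, 0, 0, 4, 1), (3, 3, 1, 4, 4, 4, 4, 3))

Change of basis e → ω: c = M·v where v = (-12, 5, -115, -52, -60, 16, -16, -171):
  c_1 = (0)·(-12) + 2·5 + (1)·(-115) + (0)·(-52) + (-2)·(-60) + 0·16 + (0)·(-16) + (0)·(-171) = 15
  c_2 = (0)·(-12) + 0·5 + (0)·(-115) + (0)·(-52) + (0)·(-60) + 0·16 + (-1)·(-16) + (0)·(-171) = 16
  c_3 = (0)·(-12) + (-5)·(5) + (-3)·(-115) + (0)·(-52) + (7)·(-60) + (-2)·(16) + (2)·(-16) + (-1)·(-171) = 7
  c_4 = (0)·(-12) + 0·5 + (0)·(-115) + (-1)·(-52) + (0)·(-60) + (-2)·(16) + (0)·(-16) + (0)·(-171) = 20
  c_5 = (1)·(-12) + 0·5 + (0)·(-115) + (0)·(-52) + (0)·(-60) + 0·16 + (-2)·(-16) + (0)·(-171) = 20
  c_6 = (0)·(-12) + (-5)·(5) + (-3)·(-115) + (0)·(-52) + (5)·(-60) + 0·16 + (0)·(-16) + (0)·(-171) = 20
  c_7 = (0)·(-12) + (-1)·(5) + (0)·(-115) + (0)·(-52) + (-2)·(-60) + 3·16 + (-2)·(-16) + (1)·(-171) = 24
  c_8 = (0)·(-12) + 0·5 + (0)·(-115) + (0)·(-52) + (0)·(-60) + 1·16 + (0)·(-16) + (0)·(-171) = 16
Base-5 expansion of each c_i:
  c_1 = 15 = 0·5^0 + 3·5^1
  c_2 = 16 = 1·5^0 + 3·5^1
  c_3 = 7 = 2·5^0 + 1·5^1
  c_4 = 20 = 0·5^0 + 4·5^1
  c_5 = 20 = 0·5^0 + 4·5^1
  c_6 = 20 = 0·5^0 + 4·5^1
  c_7 = 24 = 4·5^0 + 4·5^1
  c_8 = 16 = 1·5^0 + 3·5^1
λ_0 = (0, 1, 2, 0, 0, 0, 4, 1)
λ_1 = (3, 3, 1, 4, 4, 4, 4, 3)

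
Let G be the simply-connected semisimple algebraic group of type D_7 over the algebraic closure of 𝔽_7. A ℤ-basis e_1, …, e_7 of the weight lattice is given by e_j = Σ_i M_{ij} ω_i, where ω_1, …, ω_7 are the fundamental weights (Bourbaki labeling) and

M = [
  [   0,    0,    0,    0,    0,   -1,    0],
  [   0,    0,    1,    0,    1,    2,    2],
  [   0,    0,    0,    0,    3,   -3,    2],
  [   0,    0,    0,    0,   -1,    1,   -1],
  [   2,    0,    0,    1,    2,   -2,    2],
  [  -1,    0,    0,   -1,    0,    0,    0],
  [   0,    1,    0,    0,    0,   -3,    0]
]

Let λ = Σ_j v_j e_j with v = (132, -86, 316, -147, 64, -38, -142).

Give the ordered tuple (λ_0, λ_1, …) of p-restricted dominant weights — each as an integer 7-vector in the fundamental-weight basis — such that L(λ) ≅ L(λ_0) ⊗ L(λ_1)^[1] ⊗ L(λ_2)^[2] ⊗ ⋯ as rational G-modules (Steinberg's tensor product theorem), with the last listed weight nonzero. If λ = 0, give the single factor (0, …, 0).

In the fundamental-weight basis, λ has coordinates c = M·v (v = (132, -86, 316, -147, 64, -38, -142)):
  c_1 = (0)·(132) + (0)·(-86) + (0)·(316) + (0)·(-147) + (0)·(64) + (-1)·(-38) + (0)·(-142) = 38
  c_2 = (0)·(132) + (0)·(-86) + (1)·(316) + (0)·(-147) + (1)·(64) + (2)·(-38) + (2)·(-142) = 20
  c_3 = (0)·(132) + (0)·(-86) + (0)·(316) + (0)·(-147) + (3)·(64) + (-3)·(-38) + (2)·(-142) = 22
  c_4 = (0)·(132) + (0)·(-86) + (0)·(316) + (0)·(-147) + (-1)·(64) + (1)·(-38) + (-1)·(-142) = 40
  c_5 = (2)·(132) + (0)·(-86) + (0)·(316) + (1)·(-147) + (2)·(64) + (-2)·(-38) + (2)·(-142) = 37
  c_6 = (-1)·(132) + (0)·(-86) + (0)·(316) + (-1)·(-147) + (0)·(64) + (0)·(-38) + (0)·(-142) = 15
  c_7 = (0)·(132) + (1)·(-86) + (0)·(316) + (0)·(-147) + (0)·(64) + (-3)·(-38) + (0)·(-142) = 28
p = 7; digits c_i = Σ_j d_{ij}·7^j, 0 ≤ d_{ij} < 7:
  c_1 = 38 = 3·7^0 + 5·7^1
  c_2 = 20 = 6·7^0 + 2·7^1
  c_3 = 22 = 1·7^0 + 3·7^1
  c_4 = 40 = 5·7^0 + 5·7^1
  c_5 = 37 = 2·7^0 + 5·7^1
  c_6 = 15 = 1·7^0 + 2·7^1
  c_7 = 28 = 0·7^0 + 4·7^1
p-restricted factor λ_0 = (3, 6, 1, 5, 2, 1, 0)
p-restricted factor λ_1 = (5, 2, 3, 5, 5, 2, 4)

((3, 6, 1, 5, 2, 1, 0), (5, 2, 3, 5, 5, 2, 4))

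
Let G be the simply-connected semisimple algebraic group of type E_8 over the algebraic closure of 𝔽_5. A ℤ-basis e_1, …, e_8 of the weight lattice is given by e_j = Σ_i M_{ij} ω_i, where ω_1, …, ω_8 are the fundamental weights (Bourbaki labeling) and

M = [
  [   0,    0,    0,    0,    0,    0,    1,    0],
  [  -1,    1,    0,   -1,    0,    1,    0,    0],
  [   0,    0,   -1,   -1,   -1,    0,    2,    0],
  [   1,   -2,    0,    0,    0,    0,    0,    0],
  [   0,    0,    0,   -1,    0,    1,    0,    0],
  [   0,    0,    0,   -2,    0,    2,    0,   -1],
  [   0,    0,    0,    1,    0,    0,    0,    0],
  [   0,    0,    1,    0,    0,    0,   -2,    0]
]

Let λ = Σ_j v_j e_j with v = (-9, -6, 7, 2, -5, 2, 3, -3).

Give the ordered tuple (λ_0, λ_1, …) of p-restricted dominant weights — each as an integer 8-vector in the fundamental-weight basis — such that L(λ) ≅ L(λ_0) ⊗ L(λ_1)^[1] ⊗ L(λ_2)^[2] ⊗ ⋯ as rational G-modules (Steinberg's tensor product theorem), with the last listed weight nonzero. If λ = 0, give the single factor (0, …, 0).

ω-coordinates c = M·v, v = (-9, -6, 7, 2, -5, 2, 3, -3):
  c_1 = (0)·(-9) + (0)·(-6) + (0)·(7) + (0)·(2) + (0)·(-5) + (0)·(2) + (1)·(3) + (0)·(-3) = 3
  c_2 = (-1)·(-9) + (1)·(-6) + (0)·(7) + (-1)·(2) + (0)·(-5) + (1)·(2) + (0)·(3) + (0)·(-3) = 3
  c_3 = (0)·(-9) + (0)·(-6) + (-1)·(7) + (-1)·(2) + (-1)·(-5) + (0)·(2) + (2)·(3) + (0)·(-3) = 2
  c_4 = (1)·(-9) + (-2)·(-6) + (0)·(7) + (0)·(2) + (0)·(-5) + (0)·(2) + (0)·(3) + (0)·(-3) = 3
  c_5 = (0)·(-9) + (0)·(-6) + (0)·(7) + (-1)·(2) + (0)·(-5) + (1)·(2) + (0)·(3) + (0)·(-3) = 0
  c_6 = (0)·(-9) + (0)·(-6) + (0)·(7) + (-2)·(2) + (0)·(-5) + (2)·(2) + (0)·(3) + (-1)·(-3) = 3
  c_7 = (0)·(-9) + (0)·(-6) + (0)·(7) + (1)·(2) + (0)·(-5) + (0)·(2) + (0)·(3) + (0)·(-3) = 2
  c_8 = (0)·(-9) + (0)·(-6) + (1)·(7) + (0)·(2) + (0)·(-5) + (0)·(2) + (-2)·(3) + (0)·(-3) = 1
Expand coordinatewise in base 5:
  c_1 = 3 = 3·5^0
  c_2 = 3 = 3·5^0
  c_3 = 2 = 2·5^0
  c_4 = 3 = 3·5^0
  c_5 = 0
  c_6 = 3 = 3·5^0
  c_7 = 2 = 2·5^0
  c_8 = 1 = 1·5^0
Factor λ_0 = (3, 3, 2, 3, 0, 3, 2, 1)

((3, 3, 2, 3, 0, 3, 2, 1),)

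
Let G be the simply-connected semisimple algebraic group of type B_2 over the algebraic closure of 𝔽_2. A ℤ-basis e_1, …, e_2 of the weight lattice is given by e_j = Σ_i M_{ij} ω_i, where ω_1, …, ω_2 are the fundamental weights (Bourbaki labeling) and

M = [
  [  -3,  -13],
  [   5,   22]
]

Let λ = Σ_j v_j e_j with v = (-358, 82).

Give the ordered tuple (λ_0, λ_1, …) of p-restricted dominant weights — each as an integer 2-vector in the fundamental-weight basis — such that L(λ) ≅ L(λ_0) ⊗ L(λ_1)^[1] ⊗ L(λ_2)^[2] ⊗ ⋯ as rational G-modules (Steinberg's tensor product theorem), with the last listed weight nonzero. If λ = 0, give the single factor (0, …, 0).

ω-coordinates c = M·v, v = (-358, 82):
  c_1 = (-3)·(-358) + (-13)·(82) = 8
  c_2 = (5)·(-358) + 22·82 = 14
p = 2; digits c_i = Σ_j d_{ij}·2^j, 0 ≤ d_{ij} < 2:
  c_1 = 8 = 0·2^0 + 0·2^1 + 0·2^2 + 1·2^3
  c_2 = 14 = 0·2^0 + 1·2^1 + 1·2^2 + 1·2^3
λ_0 = (0, 0)
λ_1 = (0, 1)
λ_2 = (0, 1)
λ_3 = (1, 1)

((0, 0), (0, 1), (0, 1), (1, 1))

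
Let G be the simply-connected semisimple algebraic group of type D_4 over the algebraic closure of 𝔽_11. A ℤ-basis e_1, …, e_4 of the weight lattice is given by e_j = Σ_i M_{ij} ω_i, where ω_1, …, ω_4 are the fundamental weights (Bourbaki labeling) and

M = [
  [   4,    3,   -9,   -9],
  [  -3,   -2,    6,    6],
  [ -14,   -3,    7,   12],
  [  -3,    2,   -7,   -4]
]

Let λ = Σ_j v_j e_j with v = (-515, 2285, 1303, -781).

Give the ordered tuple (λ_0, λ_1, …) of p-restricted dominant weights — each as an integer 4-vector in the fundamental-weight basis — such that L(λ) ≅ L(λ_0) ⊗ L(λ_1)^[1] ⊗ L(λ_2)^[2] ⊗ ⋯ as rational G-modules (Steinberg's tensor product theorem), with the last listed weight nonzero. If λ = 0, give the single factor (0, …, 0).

((9, 8, 5, 8), (8, 9, 9, 10))

Converting to the ω-basis (c_i = row i of M dotted with v = (-515, 2285, 1303, -781)):
  c_1 = 4*-515 + 3*2285 + -9*1303 + -9*-781 = 97
  c_2 = -3*-515 + -2*2285 + 6*1303 + 6*-781 = 107
  c_3 = -14*-515 + -3*2285 + 7*1303 + 12*-781 = 104
  c_4 = -3*-515 + 2*2285 + -7*1303 + -4*-781 = 118
Writing each c_i in base p = 11:
  c_1 = 97 = 9·11^0 + 8·11^1
  c_2 = 107 = 8·11^0 + 9·11^1
  c_3 = 104 = 5·11^0 + 9·11^1
  c_4 = 118 = 8·11^0 + 10·11^1
λ_0 = (9, 8, 5, 8)
λ_1 = (8, 9, 9, 10)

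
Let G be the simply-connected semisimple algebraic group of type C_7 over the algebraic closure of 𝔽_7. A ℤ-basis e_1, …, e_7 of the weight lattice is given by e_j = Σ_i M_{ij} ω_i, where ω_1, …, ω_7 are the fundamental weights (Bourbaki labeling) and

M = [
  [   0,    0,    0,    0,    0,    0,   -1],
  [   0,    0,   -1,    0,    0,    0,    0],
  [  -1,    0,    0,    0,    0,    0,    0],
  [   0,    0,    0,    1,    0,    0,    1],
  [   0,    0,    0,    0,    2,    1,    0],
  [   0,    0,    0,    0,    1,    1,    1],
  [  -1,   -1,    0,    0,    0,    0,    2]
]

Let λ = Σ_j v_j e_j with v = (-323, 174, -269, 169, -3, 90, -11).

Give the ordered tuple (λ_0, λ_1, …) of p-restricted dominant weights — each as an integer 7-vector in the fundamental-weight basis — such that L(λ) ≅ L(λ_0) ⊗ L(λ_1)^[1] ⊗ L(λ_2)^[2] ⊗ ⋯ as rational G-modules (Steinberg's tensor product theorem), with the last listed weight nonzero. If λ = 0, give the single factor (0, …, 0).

((4, 3, 1, 4, 0, 6, 1), (1, 3, 4, 1, 5, 3, 4), (0, 5, 6, 3, 1, 1, 2))

In the fundamental-weight basis, λ has coordinates c = M·v (v = (-323, 174, -269, 169, -3, 90, -11)):
  c_1 = (0)·(-323) + 0·174 + (0)·(-269) + 0·169 + (0)·(-3) + 0·90 + (-1)·(-11) = 11
  c_2 = (0)·(-323) + 0·174 + (-1)·(-269) + 0·169 + (0)·(-3) + 0·90 + (0)·(-11) = 269
  c_3 = (-1)·(-323) + 0·174 + (0)·(-269) + 0·169 + (0)·(-3) + 0·90 + (0)·(-11) = 323
  c_4 = (0)·(-323) + 0·174 + (0)·(-269) + 1·169 + (0)·(-3) + 0·90 + (1)·(-11) = 158
  c_5 = (0)·(-323) + 0·174 + (0)·(-269) + 0·169 + (2)·(-3) + 1·90 + (0)·(-11) = 84
  c_6 = (0)·(-323) + 0·174 + (0)·(-269) + 0·169 + (1)·(-3) + 1·90 + (1)·(-11) = 76
  c_7 = (-1)·(-323) + (-1)·(174) + (0)·(-269) + 0·169 + (0)·(-3) + 0·90 + (2)·(-11) = 127
p = 7; digits c_i = Σ_j d_{ij}·7^j, 0 ≤ d_{ij} < 7:
  c_1 = 11 = 4·7^0 + 1·7^1
  c_2 = 269 = 3·7^0 + 3·7^1 + 5·7^2
  c_3 = 323 = 1·7^0 + 4·7^1 + 6·7^2
  c_4 = 158 = 4·7^0 + 1·7^1 + 3·7^2
  c_5 = 84 = 0·7^0 + 5·7^1 + 1·7^2
  c_6 = 76 = 6·7^0 + 3·7^1 + 1·7^2
  c_7 = 127 = 1·7^0 + 4·7^1 + 2·7^2
Factor λ_0 = (4, 3, 1, 4, 0, 6, 1)
Factor λ_1 = (1, 3, 4, 1, 5, 3, 4)
Factor λ_2 = (0, 5, 6, 3, 1, 1, 2)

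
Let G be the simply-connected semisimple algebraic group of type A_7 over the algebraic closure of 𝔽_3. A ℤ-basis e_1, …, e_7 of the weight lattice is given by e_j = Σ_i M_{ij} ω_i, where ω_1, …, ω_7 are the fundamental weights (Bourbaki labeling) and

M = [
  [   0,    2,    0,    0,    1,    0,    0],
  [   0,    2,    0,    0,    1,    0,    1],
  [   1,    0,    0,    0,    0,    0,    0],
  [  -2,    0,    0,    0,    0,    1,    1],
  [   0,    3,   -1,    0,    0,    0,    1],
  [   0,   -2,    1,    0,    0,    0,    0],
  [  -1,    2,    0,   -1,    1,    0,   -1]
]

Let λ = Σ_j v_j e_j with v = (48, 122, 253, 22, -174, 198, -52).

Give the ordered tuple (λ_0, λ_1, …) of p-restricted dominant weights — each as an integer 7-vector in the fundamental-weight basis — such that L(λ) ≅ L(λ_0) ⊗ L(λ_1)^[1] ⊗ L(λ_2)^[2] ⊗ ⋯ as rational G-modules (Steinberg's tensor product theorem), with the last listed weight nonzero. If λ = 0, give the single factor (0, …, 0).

In the fundamental-weight basis, λ has coordinates c = M·v (v = (48, 122, 253, 22, -174, 198, -52)):
  c_1 = 0·48 + 2·122 + 0·253 + 0·22 + (1)·(-174) + 0·198 + (0)·(-52) = 70
  c_2 = 0·48 + 2·122 + 0·253 + 0·22 + (1)·(-174) + 0·198 + (1)·(-52) = 18
  c_3 = 1·48 + 0·122 + 0·253 + 0·22 + (0)·(-174) + 0·198 + (0)·(-52) = 48
  c_4 = (-2)·(48) + 0·122 + 0·253 + 0·22 + (0)·(-174) + 1·198 + (1)·(-52) = 50
  c_5 = 0·48 + 3·122 + (-1)·(253) + 0·22 + (0)·(-174) + 0·198 + (1)·(-52) = 61
  c_6 = 0·48 + (-2)·(122) + 1·253 + 0·22 + (0)·(-174) + 0·198 + (0)·(-52) = 9
  c_7 = (-1)·(48) + 2·122 + 0·253 + (-1)·(22) + (1)·(-174) + 0·198 + (-1)·(-52) = 52
p = 3; digits c_i = Σ_j d_{ij}·3^j, 0 ≤ d_{ij} < 3:
  c_1 = 70 = 1·3^0 + 2·3^1 + 1·3^2 + 2·3^3
  c_2 = 18 = 0·3^0 + 0·3^1 + 2·3^2
  c_3 = 48 = 0·3^0 + 1·3^1 + 2·3^2 + 1·3^3
  c_4 = 50 = 2·3^0 + 1·3^1 + 2·3^2 + 1·3^3
  c_5 = 61 = 1·3^0 + 2·3^1 + 0·3^2 + 2·3^3
  c_6 = 9 = 0·3^0 + 0·3^1 + 1·3^2
  c_7 = 52 = 1·3^0 + 2·3^1 + 2·3^2 + 1·3^3
p-restricted factor λ_0 = (1, 0, 0, 2, 1, 0, 1)
p-restricted factor λ_1 = (2, 0, 1, 1, 2, 0, 2)
p-restricted factor λ_2 = (1, 2, 2, 2, 0, 1, 2)
p-restricted factor λ_3 = (2, 0, 1, 1, 2, 0, 1)

((1, 0, 0, 2, 1, 0, 1), (2, 0, 1, 1, 2, 0, 2), (1, 2, 2, 2, 0, 1, 2), (2, 0, 1, 1, 2, 0, 1))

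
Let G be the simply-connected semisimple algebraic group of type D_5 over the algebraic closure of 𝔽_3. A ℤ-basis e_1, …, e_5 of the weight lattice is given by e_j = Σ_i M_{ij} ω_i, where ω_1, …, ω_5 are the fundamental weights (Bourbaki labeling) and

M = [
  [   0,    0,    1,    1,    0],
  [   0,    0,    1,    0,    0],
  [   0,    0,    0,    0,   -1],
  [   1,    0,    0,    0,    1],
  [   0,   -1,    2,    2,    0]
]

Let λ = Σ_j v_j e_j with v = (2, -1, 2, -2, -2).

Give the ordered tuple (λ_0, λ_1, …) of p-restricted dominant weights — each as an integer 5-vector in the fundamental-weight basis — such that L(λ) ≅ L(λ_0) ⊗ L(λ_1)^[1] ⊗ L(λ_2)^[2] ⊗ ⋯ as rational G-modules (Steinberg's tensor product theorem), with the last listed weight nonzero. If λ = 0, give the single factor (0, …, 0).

((0, 2, 2, 0, 1),)

Change of basis e → ω: c = M·v where v = (2, -1, 2, -2, -2):
  c_1 = 0*2 + 0*-1 + 1*2 + 1*-2 + 0*-2 = 0
  c_2 = 0*2 + 0*-1 + 1*2 + 0*-2 + 0*-2 = 2
  c_3 = 0*2 + 0*-1 + 0*2 + 0*-2 + -1*-2 = 2
  c_4 = 1*2 + 0*-1 + 0*2 + 0*-2 + 1*-2 = 0
  c_5 = 0*2 + -1*-1 + 2*2 + 2*-2 + 0*-2 = 1
Base-3 expansion of each c_i:
  c_1 = 0
  c_2 = 2 = 2·3^0
  c_3 = 2 = 2·3^0
  c_4 = 0
  c_5 = 1 = 1·3^0
Factor λ_0 = (0, 2, 2, 0, 1)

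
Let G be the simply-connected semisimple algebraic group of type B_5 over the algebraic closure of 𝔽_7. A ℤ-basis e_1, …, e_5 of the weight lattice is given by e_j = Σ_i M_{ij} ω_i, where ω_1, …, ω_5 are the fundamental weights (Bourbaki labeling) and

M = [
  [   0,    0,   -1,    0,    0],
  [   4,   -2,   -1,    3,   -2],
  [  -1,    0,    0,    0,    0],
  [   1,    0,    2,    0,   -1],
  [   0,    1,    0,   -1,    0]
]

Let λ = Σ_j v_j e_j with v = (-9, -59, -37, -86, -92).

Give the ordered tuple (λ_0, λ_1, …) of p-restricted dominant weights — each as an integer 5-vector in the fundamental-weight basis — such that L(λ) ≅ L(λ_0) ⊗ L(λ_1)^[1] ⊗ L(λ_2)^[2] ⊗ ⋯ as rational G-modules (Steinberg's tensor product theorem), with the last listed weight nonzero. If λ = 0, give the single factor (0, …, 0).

Converting to the ω-basis (c_i = row i of M dotted with v = (-9, -59, -37, -86, -92)):
  c_1 = (0)·(-9) + (0)·(-59) + (-1)·(-37) + (0)·(-86) + (0)·(-92) = 37
  c_2 = (4)·(-9) + (-2)·(-59) + (-1)·(-37) + (3)·(-86) + (-2)·(-92) = 45
  c_3 = (-1)·(-9) + (0)·(-59) + (0)·(-37) + (0)·(-86) + (0)·(-92) = 9
  c_4 = (1)·(-9) + (0)·(-59) + (2)·(-37) + (0)·(-86) + (-1)·(-92) = 9
  c_5 = (0)·(-9) + (1)·(-59) + (0)·(-37) + (-1)·(-86) + (0)·(-92) = 27
Base-7 expansion of each c_i:
  c_1 = 37 = 2·7^0 + 5·7^1
  c_2 = 45 = 3·7^0 + 6·7^1
  c_3 = 9 = 2·7^0 + 1·7^1
  c_4 = 9 = 2·7^0 + 1·7^1
  c_5 = 27 = 6·7^0 + 3·7^1
λ_0 = (2, 3, 2, 2, 6)
λ_1 = (5, 6, 1, 1, 3)

((2, 3, 2, 2, 6), (5, 6, 1, 1, 3))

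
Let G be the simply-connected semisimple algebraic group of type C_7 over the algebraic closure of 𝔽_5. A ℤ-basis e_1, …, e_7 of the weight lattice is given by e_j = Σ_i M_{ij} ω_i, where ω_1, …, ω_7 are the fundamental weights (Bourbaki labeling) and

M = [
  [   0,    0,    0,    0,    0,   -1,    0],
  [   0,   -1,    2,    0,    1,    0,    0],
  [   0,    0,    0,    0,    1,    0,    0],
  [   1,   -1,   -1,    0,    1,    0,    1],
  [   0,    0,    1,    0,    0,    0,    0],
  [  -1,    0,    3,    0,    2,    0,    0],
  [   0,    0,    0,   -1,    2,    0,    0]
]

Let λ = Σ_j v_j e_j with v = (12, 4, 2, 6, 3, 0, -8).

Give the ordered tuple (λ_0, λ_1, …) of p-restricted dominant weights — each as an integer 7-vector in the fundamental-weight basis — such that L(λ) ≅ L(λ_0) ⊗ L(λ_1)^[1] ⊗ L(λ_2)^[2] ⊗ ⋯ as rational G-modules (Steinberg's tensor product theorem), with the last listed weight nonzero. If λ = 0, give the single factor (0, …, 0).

Converting to the ω-basis (c_i = row i of M dotted with v = (12, 4, 2, 6, 3, 0, -8)):
  c_1 = 0*12 + 0*4 + 0*2 + 0*6 + 0*3 + -1*0 + 0*-8 = 0
  c_2 = 0*12 + -1*4 + 2*2 + 0*6 + 1*3 + 0*0 + 0*-8 = 3
  c_3 = 0*12 + 0*4 + 0*2 + 0*6 + 1*3 + 0*0 + 0*-8 = 3
  c_4 = 1*12 + -1*4 + -1*2 + 0*6 + 1*3 + 0*0 + 1*-8 = 1
  c_5 = 0*12 + 0*4 + 1*2 + 0*6 + 0*3 + 0*0 + 0*-8 = 2
  c_6 = -1*12 + 0*4 + 3*2 + 0*6 + 2*3 + 0*0 + 0*-8 = 0
  c_7 = 0*12 + 0*4 + 0*2 + -1*6 + 2*3 + 0*0 + 0*-8 = 0
Writing each c_i in base p = 5:
  c_1 = 0
  c_2 = 3 = 3·5^0
  c_3 = 3 = 3·5^0
  c_4 = 1 = 1·5^0
  c_5 = 2 = 2·5^0
  c_6 = 0
  c_7 = 0
Factor λ_0 = (0, 3, 3, 1, 2, 0, 0)

((0, 3, 3, 1, 2, 0, 0),)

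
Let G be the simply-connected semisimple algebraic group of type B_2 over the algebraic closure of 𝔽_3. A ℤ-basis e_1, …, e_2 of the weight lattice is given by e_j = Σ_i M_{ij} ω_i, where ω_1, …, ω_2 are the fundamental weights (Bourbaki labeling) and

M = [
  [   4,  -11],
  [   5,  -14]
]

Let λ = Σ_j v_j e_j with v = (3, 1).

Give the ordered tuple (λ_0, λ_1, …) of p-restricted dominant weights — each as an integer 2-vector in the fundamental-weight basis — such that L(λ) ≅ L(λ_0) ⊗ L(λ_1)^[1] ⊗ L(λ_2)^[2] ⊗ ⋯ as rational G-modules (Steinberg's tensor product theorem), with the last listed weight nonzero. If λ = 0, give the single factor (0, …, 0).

((1, 1),)

Converting to the ω-basis (c_i = row i of M dotted with v = (3, 1)):
  c_1 = 4·3 + (-11)·(1) = 1
  c_2 = 5·3 + (-14)·(1) = 1
p = 3; digits c_i = Σ_j d_{ij}·3^j, 0 ≤ d_{ij} < 3:
  c_1 = 1 = 1·3^0
  c_2 = 1 = 1·3^0
λ_0 = (1, 1)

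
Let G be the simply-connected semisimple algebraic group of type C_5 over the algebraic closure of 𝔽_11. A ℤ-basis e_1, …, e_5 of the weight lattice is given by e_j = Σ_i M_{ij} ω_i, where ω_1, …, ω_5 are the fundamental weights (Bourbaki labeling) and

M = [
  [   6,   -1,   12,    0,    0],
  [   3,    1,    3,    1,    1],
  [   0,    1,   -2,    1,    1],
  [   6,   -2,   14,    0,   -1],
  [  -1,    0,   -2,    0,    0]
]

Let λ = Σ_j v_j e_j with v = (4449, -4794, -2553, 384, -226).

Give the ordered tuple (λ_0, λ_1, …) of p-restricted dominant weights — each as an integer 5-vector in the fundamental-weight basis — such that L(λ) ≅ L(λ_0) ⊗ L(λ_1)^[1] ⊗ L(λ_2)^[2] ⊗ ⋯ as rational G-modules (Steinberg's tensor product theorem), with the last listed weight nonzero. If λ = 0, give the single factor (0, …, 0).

((5, 7, 8, 7, 8), (0, 7, 9, 3, 4), (7, 8, 3, 6, 5))

In the fundamental-weight basis, λ has coordinates c = M·v (v = (4449, -4794, -2553, 384, -226)):
  c_1 = 6*4449 + -1*-4794 + 12*-2553 + 0*384 + 0*-226 = 852
  c_2 = 3*4449 + 1*-4794 + 3*-2553 + 1*384 + 1*-226 = 1052
  c_3 = 0*4449 + 1*-4794 + -2*-2553 + 1*384 + 1*-226 = 470
  c_4 = 6*4449 + -2*-4794 + 14*-2553 + 0*384 + -1*-226 = 766
  c_5 = -1*4449 + 0*-4794 + -2*-2553 + 0*384 + 0*-226 = 657
Expand coordinatewise in base 11:
  c_1 = 852 = 5·11^0 + 0·11^1 + 7·11^2
  c_2 = 1052 = 7·11^0 + 7·11^1 + 8·11^2
  c_3 = 470 = 8·11^0 + 9·11^1 + 3·11^2
  c_4 = 766 = 7·11^0 + 3·11^1 + 6·11^2
  c_5 = 657 = 8·11^0 + 4·11^1 + 5·11^2
λ_0 = (5, 7, 8, 7, 8)
λ_1 = (0, 7, 9, 3, 4)
λ_2 = (7, 8, 3, 6, 5)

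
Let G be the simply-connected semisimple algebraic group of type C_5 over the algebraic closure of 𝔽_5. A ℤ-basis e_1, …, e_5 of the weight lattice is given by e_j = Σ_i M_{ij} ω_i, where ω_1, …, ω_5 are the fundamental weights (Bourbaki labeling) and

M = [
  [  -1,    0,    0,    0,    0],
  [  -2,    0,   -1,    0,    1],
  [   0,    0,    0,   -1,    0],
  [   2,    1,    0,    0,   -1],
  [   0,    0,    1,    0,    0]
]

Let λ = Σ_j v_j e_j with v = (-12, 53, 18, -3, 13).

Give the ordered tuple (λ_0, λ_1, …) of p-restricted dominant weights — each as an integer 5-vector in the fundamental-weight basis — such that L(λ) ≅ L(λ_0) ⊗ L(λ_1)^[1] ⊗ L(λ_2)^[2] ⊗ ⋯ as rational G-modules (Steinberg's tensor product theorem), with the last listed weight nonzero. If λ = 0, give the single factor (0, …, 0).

Converting to the ω-basis (c_i = row i of M dotted with v = (-12, 53, 18, -3, 13)):
  c_1 = (-1)·(-12) + (0)·(53) + (0)·(18) + (0)·(-3) + (0)·(13) = 12
  c_2 = (-2)·(-12) + (0)·(53) + (-1)·(18) + (0)·(-3) + (1)·(13) = 19
  c_3 = (0)·(-12) + (0)·(53) + (0)·(18) + (-1)·(-3) + (0)·(13) = 3
  c_4 = (2)·(-12) + (1)·(53) + (0)·(18) + (0)·(-3) + (-1)·(13) = 16
  c_5 = (0)·(-12) + (0)·(53) + (1)·(18) + (0)·(-3) + (0)·(13) = 18
Expand coordinatewise in base 5:
  c_1 = 12 = 2·5^0 + 2·5^1
  c_2 = 19 = 4·5^0 + 3·5^1
  c_3 = 3 = 3·5^0
  c_4 = 16 = 1·5^0 + 3·5^1
  c_5 = 18 = 3·5^0 + 3·5^1
Factor λ_0 = (2, 4, 3, 1, 3)
Factor λ_1 = (2, 3, 0, 3, 3)

((2, 4, 3, 1, 3), (2, 3, 0, 3, 3))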